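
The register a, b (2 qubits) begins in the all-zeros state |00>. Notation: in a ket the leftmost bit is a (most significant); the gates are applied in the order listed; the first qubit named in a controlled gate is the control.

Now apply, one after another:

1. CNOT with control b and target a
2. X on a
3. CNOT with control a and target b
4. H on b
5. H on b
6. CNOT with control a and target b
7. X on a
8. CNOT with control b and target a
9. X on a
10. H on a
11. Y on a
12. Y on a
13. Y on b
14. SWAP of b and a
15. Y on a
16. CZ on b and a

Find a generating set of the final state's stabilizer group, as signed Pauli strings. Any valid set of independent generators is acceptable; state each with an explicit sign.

The stabilizer group can be generated by -IX, +ZI, among other valid generating sets. Key observation: the block from step 1 through step 8 cancels to the identity and can be dropped.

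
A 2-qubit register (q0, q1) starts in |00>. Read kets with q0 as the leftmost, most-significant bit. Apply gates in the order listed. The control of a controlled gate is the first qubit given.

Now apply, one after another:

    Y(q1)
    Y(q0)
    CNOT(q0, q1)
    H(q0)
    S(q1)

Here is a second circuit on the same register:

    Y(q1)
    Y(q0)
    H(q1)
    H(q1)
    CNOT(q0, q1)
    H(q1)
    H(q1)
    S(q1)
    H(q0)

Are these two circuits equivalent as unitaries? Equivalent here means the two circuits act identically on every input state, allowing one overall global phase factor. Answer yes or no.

Yes — the two circuits implement the same unitary up to a global phase.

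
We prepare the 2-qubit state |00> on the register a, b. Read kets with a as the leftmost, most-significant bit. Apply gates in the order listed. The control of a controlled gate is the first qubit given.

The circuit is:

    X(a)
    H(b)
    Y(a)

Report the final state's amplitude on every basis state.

The final amplitudes are -sqrt(2)*I/2 on |00>, -sqrt(2)*I/2 on |01>, 0 on |10>, 0 on |11>.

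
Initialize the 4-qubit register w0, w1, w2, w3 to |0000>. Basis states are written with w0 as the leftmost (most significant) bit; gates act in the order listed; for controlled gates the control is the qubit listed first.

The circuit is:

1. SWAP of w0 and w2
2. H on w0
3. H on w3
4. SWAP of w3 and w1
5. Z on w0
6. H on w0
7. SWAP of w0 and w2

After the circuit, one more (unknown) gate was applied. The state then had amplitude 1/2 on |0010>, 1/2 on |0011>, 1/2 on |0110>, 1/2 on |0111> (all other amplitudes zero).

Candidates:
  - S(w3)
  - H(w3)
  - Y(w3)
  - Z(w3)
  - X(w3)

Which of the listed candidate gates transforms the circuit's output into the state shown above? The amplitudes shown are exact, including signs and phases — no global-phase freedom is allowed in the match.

The unique candidate consistent with the amplitudes is H(w3).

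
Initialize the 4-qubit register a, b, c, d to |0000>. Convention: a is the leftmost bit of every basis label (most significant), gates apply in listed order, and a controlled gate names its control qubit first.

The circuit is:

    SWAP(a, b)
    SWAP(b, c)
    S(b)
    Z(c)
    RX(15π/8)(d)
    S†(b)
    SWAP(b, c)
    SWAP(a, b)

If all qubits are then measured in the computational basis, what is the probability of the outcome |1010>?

The probability of measuring |1010> is 0.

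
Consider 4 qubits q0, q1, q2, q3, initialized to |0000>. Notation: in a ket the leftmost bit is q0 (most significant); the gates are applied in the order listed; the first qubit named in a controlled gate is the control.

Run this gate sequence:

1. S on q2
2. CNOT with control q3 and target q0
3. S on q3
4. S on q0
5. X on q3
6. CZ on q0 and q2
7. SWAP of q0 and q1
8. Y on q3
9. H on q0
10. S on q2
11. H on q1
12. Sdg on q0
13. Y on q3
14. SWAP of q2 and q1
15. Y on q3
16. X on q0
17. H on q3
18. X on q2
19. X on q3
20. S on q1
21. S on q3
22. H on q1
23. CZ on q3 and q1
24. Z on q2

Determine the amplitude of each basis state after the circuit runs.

The final amplitudes are -1/4 on |0000>, -I/4 on |0001>, 1/4 on |0010>, I/4 on |0011>, -1/4 on |0100>, I/4 on |0101>, 1/4 on |0110>, -I/4 on |0111>, -I/4 on |1000>, 1/4 on |1001>, I/4 on |1010>, -1/4 on |1011>, -I/4 on |1100>, -1/4 on |1101>, I/4 on |1110>, 1/4 on |1111>.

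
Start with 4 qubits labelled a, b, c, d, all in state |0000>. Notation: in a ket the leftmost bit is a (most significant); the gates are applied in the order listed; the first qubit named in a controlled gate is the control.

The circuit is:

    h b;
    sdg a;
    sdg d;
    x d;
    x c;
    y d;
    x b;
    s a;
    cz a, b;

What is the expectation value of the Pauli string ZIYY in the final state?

In the final state, ZIYY has expectation 0.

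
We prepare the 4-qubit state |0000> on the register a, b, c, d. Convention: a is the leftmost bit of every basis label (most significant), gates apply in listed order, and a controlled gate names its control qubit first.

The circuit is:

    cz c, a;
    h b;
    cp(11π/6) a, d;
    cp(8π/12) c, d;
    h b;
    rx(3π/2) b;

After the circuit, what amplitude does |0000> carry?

The amplitude on |0000> is -sqrt(2)/2.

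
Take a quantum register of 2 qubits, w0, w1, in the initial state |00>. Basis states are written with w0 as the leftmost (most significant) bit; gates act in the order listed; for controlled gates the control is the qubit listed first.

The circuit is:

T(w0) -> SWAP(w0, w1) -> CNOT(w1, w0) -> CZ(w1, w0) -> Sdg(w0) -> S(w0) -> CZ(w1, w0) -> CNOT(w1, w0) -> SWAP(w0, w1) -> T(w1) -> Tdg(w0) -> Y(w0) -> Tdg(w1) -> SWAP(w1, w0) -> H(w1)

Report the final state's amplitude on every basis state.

The final amplitudes are sqrt(2)*I/2 on |00>, -sqrt(2)*I/2 on |01>, 0 on |10>, 0 on |11>. Key observation: gates 2-9 undo each other exactly, leaving only the rest of the circuit to track.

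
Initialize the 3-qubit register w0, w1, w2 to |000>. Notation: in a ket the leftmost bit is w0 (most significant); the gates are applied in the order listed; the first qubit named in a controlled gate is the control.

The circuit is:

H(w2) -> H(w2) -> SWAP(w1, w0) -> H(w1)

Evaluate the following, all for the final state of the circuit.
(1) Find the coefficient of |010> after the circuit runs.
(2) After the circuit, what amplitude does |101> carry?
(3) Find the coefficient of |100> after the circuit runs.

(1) The amplitude on |010> is sqrt(2)/2.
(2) The amplitude on |101> is 0.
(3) |100> carries amplitude 0 in the final state.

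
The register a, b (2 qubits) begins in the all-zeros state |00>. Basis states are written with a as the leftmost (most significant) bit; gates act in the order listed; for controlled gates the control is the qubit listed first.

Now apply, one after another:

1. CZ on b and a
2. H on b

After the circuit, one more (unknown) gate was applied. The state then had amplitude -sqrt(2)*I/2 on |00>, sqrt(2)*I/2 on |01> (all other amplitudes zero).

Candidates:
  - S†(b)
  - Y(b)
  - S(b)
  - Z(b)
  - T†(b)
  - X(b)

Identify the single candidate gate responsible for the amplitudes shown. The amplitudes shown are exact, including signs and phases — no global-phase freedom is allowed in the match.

It was Y(b) that produced the state shown.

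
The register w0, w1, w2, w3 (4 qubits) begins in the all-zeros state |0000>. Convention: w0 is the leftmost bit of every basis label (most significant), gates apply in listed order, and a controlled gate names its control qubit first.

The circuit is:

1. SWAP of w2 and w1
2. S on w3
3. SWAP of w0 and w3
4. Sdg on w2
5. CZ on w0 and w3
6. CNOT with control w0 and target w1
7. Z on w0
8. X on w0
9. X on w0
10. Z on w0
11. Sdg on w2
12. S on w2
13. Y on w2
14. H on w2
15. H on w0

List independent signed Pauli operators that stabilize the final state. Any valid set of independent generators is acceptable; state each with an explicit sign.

The stabilizer group can be generated by +XIII, -IIXI, +IZII, +IIIZ, among other valid generating sets.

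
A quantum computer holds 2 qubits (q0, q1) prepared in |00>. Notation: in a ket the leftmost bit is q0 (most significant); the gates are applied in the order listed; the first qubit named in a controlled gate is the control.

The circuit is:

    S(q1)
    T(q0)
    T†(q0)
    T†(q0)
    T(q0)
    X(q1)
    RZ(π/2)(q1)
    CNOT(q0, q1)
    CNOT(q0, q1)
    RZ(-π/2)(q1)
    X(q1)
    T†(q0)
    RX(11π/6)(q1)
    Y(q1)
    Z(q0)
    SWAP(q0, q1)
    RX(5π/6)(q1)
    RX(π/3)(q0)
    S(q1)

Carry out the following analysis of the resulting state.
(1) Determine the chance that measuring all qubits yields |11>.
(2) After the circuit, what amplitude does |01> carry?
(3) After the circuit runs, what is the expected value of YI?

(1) The probability of measuring |11> is sqrt(3)/8 + 1/4. Key observation: steps 5-12 multiply out to the identity, so the circuit reduces to the remaining gates.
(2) |01> carries amplitude -sqrt(3)/4 - 1/4 in the final state.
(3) In the final state, YI has expectation 1.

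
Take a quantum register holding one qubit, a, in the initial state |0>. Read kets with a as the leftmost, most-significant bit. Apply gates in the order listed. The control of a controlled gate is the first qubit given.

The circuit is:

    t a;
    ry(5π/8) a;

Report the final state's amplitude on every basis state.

After the circuit, the state carries amplitude cos(5*pi/16) on |0>, sin(5*pi/16) on |1>.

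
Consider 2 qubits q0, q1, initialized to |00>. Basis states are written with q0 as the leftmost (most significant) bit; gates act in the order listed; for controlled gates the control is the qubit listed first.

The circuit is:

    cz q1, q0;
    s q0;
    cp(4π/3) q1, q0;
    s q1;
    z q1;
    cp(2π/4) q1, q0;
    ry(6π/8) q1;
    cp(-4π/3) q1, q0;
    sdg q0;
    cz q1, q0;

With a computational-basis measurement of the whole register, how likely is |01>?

Outcome |01> occurs with probability sqrt(2)/4 + 1/2.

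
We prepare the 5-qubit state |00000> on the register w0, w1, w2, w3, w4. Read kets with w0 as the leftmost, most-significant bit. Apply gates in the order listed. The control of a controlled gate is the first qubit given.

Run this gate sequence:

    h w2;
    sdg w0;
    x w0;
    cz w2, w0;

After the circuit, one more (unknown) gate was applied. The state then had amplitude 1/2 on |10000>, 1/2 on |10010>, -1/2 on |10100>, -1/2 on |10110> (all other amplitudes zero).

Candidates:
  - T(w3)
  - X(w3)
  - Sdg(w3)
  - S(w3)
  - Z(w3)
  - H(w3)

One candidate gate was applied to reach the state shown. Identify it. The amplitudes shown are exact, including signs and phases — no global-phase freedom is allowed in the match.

The applied gate was H(w3).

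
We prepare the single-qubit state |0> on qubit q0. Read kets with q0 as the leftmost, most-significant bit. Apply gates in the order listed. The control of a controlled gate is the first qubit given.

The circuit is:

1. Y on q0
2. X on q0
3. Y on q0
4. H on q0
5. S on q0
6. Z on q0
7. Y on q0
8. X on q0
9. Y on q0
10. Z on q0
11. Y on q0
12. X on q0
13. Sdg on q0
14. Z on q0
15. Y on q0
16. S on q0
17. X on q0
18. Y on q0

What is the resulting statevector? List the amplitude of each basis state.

The final amplitudes are sqrt(2)/2 on |0>, sqrt(2)*I/2 on |1>.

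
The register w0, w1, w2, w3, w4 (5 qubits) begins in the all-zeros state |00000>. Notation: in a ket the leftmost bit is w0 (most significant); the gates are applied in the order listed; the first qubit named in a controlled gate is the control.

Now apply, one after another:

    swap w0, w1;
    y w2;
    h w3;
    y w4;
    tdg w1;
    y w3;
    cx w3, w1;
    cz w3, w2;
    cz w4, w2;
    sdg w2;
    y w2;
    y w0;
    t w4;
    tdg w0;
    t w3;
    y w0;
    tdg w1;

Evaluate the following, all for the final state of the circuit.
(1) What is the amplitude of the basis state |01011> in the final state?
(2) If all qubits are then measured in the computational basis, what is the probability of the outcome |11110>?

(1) The amplitude on |01011> is sqrt(2)*I/2.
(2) A full measurement returns |11110> with probability 0.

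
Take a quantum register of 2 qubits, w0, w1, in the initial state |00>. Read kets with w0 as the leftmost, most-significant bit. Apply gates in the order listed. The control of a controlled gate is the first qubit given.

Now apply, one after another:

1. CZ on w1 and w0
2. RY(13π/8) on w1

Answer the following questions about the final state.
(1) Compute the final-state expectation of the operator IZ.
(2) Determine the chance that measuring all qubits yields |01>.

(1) The observable IZ averages to sqrt(2 - sqrt(2))/2.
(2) Outcome |01> occurs with probability sin(3*pi/16)**2.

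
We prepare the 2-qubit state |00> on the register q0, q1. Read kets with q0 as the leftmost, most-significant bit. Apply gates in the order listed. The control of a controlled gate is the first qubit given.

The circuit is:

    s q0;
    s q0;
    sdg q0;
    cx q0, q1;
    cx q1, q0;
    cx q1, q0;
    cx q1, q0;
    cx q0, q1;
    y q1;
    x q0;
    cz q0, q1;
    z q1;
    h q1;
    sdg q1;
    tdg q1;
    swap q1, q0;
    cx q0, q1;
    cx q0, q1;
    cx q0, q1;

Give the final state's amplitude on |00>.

The final state's coefficient on |00> equals 0. Key observation: steps 2-3 multiply out to the identity, so the circuit reduces to the remaining gates.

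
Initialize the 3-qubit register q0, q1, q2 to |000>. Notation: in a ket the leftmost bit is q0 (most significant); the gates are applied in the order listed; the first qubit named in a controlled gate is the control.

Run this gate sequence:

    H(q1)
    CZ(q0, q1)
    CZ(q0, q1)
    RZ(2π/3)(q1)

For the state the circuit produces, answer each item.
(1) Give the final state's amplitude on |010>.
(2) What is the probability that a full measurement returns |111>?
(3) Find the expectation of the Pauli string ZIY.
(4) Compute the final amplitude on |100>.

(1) |010> carries amplitude sqrt(2)*exp(I*pi/3)/2 in the final state.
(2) The probability of measuring |111> is 0.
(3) The observable ZIY averages to 0.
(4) The amplitude on |100> is 0.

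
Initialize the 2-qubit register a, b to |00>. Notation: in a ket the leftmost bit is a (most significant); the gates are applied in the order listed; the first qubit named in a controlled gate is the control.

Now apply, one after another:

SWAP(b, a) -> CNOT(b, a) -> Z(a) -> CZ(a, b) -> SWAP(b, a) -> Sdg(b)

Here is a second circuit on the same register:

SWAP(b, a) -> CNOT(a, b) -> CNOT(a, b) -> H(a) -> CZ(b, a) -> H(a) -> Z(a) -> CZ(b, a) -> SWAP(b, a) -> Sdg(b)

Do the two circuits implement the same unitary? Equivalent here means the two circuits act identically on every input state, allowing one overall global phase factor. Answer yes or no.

Yes, they are equivalent — the unitaries differ by at most a global phase.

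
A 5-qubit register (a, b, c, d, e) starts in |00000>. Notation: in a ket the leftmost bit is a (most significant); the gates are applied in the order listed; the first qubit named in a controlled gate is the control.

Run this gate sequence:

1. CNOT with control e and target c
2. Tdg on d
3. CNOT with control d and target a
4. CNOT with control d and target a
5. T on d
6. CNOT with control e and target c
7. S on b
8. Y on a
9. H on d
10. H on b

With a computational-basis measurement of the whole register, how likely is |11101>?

A full measurement returns |11101> with probability 0. Key observation: gates 1-6 undo each other exactly, leaving only the rest of the circuit to track.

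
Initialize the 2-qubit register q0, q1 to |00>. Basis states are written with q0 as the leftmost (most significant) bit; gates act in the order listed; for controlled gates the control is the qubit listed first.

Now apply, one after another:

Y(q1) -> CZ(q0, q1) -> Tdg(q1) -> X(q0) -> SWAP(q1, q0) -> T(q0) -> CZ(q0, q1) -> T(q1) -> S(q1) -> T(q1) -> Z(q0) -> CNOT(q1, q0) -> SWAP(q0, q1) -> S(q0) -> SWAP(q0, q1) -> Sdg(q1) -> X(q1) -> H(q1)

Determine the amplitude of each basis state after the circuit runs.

After the circuit, the state carries amplitude -sqrt(2)*I/2 on |00>, -sqrt(2)*I/2 on |01>, 0 on |10>, 0 on |11>.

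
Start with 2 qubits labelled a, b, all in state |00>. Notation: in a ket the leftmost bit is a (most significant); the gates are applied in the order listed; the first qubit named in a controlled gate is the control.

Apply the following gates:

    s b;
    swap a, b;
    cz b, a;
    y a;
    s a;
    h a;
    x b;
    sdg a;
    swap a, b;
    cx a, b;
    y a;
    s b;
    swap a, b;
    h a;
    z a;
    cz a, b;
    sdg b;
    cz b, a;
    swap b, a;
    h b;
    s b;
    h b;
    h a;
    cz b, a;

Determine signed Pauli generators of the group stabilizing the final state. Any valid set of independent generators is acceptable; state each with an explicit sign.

The final state is stabilized by the group generated by +XZ, -ZY; other independent generating sets are equally valid.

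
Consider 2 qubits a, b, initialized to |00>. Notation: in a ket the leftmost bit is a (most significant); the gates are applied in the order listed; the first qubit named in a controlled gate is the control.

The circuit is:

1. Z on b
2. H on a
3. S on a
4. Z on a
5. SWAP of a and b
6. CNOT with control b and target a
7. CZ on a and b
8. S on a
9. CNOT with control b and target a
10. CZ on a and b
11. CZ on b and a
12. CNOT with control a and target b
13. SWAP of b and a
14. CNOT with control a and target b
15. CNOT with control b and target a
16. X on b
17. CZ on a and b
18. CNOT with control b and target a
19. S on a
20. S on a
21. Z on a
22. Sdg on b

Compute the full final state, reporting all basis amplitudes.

After the circuit, the state carries amplitude -sqrt(2)/2 on |00>, 0 on |01>, 0 on |10>, -sqrt(2)*I/2 on |11>.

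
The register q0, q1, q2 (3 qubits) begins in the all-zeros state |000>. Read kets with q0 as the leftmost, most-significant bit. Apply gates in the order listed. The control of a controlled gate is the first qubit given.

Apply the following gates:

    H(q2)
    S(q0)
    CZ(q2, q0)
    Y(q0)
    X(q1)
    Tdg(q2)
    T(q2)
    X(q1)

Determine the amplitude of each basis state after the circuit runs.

After the circuit, the state carries amplitude sqrt(2)*I/2 on |100>, sqrt(2)*I/2 on |101>, and 0 on every other basis state. Key observation: the block from step 5 through step 8 cancels to the identity and can be dropped.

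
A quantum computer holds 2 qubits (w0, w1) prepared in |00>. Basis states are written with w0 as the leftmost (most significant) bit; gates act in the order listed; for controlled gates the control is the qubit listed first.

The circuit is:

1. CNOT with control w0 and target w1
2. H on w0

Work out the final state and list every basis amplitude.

The final amplitudes are sqrt(2)/2 on |00>, 0 on |01>, sqrt(2)/2 on |10>, 0 on |11>.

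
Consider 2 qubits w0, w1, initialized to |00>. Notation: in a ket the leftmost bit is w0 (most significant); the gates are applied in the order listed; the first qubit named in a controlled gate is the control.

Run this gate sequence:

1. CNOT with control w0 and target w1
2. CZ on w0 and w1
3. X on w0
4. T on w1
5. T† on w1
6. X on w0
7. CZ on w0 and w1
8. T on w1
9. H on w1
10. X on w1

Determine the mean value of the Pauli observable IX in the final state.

The observable IX averages to 1. Key observation: steps 2-7 multiply out to the identity, so the circuit reduces to the remaining gates.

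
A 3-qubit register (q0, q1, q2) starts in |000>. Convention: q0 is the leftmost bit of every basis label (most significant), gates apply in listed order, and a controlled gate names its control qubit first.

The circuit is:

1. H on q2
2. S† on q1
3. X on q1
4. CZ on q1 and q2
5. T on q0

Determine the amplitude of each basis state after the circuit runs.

The final amplitudes are sqrt(2)/2 on |010>, -sqrt(2)/2 on |011>, and 0 on every other basis state.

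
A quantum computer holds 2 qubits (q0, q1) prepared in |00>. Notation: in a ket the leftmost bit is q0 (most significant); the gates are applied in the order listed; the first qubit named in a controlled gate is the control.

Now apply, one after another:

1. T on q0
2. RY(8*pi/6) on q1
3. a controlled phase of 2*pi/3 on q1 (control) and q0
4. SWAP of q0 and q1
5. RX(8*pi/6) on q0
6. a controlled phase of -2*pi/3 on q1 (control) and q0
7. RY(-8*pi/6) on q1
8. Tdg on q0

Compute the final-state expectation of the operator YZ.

In the final state, YZ has expectation -sqrt(6)/16.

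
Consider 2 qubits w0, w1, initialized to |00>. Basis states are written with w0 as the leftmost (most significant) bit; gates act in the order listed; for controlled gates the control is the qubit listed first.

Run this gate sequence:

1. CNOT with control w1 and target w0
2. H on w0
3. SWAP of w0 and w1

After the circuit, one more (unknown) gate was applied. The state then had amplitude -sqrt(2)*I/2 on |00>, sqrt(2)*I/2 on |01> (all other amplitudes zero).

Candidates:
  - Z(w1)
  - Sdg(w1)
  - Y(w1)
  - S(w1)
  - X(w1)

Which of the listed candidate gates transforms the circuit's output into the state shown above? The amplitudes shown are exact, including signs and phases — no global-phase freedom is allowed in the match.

It was Y(w1) that produced the state shown.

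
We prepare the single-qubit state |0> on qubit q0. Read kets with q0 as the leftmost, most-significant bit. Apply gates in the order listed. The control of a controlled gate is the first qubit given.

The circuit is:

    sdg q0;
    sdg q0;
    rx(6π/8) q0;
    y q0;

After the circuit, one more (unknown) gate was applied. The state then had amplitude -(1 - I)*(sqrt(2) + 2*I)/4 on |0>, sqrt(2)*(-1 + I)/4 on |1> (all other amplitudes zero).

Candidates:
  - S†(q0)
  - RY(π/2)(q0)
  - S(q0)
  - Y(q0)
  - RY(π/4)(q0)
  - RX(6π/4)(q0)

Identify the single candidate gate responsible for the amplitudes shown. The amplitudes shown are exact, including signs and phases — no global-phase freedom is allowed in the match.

The unique candidate consistent with the amplitudes is RY(π/4)(q0).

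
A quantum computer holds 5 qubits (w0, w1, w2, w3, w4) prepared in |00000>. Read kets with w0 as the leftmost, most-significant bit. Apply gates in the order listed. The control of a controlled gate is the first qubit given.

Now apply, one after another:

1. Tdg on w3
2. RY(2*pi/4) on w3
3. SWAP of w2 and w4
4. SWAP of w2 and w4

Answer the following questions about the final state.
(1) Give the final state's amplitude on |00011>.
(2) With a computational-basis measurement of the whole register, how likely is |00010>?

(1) The final state's coefficient on |00011> equals 0. Key observation: gates 3-4 undo each other exactly, leaving only the rest of the circuit to track.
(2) A full measurement returns |00010> with probability 1/2.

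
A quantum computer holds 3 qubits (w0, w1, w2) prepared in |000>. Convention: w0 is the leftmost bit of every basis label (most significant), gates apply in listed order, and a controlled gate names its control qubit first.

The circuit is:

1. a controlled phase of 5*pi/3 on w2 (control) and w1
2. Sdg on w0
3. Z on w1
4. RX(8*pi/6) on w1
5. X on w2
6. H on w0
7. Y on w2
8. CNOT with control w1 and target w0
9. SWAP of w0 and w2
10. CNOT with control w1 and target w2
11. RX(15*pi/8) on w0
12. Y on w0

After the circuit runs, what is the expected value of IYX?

The expectation value of IYX is sqrt(3)/2.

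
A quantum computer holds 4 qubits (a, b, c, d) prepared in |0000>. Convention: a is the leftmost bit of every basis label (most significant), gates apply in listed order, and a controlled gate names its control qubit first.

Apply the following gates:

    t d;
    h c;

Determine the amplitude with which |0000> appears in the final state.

The amplitude on |0000> is sqrt(2)/2.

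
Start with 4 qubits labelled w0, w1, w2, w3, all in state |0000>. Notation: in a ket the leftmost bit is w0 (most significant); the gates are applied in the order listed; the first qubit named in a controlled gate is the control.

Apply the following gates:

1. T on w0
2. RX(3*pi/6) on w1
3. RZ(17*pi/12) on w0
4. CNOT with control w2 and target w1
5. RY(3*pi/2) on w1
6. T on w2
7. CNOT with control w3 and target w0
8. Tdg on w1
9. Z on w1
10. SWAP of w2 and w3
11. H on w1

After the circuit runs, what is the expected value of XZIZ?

In the final state, XZIZ has expectation 0.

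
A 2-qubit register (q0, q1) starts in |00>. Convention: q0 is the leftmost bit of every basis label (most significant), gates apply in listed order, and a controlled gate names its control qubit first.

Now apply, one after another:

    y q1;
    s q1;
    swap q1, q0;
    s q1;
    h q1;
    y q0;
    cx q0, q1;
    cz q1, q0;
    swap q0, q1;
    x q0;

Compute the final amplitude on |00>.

The final state's coefficient on |00> equals sqrt(2)*I/2.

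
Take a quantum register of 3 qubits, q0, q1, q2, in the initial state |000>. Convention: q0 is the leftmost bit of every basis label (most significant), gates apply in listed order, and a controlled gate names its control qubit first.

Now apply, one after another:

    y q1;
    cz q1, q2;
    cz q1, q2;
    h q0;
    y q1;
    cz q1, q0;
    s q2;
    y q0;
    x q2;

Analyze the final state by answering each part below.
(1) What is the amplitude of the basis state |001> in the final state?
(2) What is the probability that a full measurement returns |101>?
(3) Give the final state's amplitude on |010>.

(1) The final state's coefficient on |001> equals -sqrt(2)*I/2. Key observation: gates 2-3 undo each other exactly, leaving only the rest of the circuit to track.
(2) A full measurement returns |101> with probability 1/2.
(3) The final state's coefficient on |010> equals 0.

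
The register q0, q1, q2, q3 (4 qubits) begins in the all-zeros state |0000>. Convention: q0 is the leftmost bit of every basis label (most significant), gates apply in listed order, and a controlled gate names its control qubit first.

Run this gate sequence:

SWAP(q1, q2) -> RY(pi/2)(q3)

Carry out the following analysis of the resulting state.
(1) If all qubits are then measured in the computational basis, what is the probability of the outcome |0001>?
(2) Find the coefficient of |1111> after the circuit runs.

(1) The probability of measuring |0001> is 1/2.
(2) |1111> carries amplitude 0 in the final state.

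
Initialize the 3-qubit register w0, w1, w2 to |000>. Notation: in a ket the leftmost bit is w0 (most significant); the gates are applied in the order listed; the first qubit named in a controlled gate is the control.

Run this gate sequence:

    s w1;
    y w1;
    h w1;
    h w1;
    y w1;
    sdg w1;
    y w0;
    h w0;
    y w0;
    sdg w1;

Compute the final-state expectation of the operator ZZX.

In the final state, ZZX has expectation 0. Key observation: the block from step 1 through step 6 cancels to the identity and can be dropped.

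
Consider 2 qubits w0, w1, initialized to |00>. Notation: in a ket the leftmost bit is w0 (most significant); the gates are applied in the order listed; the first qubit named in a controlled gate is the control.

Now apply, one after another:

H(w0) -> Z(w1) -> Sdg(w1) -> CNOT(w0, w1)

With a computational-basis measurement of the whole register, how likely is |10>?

The probability of measuring |10> is 0.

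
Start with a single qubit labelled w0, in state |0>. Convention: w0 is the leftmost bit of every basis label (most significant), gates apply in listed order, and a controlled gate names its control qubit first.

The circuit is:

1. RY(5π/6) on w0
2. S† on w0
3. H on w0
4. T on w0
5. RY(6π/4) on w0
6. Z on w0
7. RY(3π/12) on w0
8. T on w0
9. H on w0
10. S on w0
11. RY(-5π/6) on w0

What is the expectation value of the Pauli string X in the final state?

The observable X averages to -1/2 + sqrt(6)/8 + sqrt(2)/4 + sqrt(3)/4.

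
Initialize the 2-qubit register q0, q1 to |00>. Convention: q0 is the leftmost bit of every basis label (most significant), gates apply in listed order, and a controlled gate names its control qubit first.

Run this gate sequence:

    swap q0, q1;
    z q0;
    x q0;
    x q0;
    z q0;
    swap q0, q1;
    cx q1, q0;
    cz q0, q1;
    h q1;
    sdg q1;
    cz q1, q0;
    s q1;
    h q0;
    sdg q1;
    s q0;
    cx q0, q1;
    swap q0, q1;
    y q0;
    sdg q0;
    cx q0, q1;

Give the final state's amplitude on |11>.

The final state's coefficient on |11> equals 1/2.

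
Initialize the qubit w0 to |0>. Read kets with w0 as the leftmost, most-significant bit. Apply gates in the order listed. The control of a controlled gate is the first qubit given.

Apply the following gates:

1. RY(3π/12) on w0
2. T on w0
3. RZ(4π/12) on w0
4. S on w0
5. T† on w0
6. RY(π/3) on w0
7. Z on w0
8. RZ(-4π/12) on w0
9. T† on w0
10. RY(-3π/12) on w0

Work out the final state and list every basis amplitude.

After the circuit, the state carries amplitude sqrt(6)/8 + sqrt(3)/4 - sqrt(3)*exp(I*pi/4)/4 - sqrt(2)*exp(5*I*pi/6)/8 + sqrt(2)*exp(5*I*pi/12)/8 + sqrt(6)*exp(I*pi/4)/8 on |0>, -sqrt(6)/8 - sqrt(6)*exp(I*pi/4)/8 - sqrt(2)*exp(5*I*pi/6)/8 + exp(5*I*pi/6)/4 + sqrt(2)*exp(5*I*pi/12)/8 + exp(5*I*pi/12)/4 on |1>.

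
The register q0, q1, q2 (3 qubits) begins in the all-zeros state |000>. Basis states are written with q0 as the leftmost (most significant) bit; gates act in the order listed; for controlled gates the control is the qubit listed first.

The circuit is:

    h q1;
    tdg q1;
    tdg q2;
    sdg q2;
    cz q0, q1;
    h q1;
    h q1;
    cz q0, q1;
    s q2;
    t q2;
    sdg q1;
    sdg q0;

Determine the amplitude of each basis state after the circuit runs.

The final amplitudes are sqrt(2)/2 on |000>, -sqrt(2)*exp(I*pi/4)/2 on |010>, and 0 on every other basis state. Key observation: the block from step 3 through step 10 cancels to the identity and can be dropped.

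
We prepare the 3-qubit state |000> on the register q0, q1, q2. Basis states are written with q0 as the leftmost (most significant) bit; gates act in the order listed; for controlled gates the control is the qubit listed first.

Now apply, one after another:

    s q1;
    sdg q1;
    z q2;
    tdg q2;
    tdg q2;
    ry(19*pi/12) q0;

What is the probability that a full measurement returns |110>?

The probability of measuring |110> is 0. Key observation: gates 1-2 undo each other exactly, leaving only the rest of the circuit to track.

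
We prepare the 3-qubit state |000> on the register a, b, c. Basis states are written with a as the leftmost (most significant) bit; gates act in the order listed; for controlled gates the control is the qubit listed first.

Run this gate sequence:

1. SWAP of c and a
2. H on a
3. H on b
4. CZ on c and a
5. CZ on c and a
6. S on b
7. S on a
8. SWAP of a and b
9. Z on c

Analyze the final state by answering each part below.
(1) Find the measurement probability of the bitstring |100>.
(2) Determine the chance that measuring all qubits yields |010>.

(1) The probability of measuring |100> is 1/4.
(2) The probability of measuring |010> is 1/4.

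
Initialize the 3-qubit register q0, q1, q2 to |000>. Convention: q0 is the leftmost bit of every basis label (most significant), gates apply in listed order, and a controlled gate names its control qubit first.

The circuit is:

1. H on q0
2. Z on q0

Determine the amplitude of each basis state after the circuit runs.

The final amplitudes are sqrt(2)/2 on |000>, -sqrt(2)/2 on |100>, and 0 on every other basis state.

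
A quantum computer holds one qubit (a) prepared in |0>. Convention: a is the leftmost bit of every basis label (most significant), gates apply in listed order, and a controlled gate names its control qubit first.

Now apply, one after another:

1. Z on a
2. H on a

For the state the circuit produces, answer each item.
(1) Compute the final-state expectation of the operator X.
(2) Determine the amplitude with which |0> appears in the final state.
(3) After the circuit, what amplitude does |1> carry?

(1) In the final state, X has expectation 1.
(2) The amplitude on |0> is sqrt(2)/2.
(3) The amplitude on |1> is sqrt(2)/2.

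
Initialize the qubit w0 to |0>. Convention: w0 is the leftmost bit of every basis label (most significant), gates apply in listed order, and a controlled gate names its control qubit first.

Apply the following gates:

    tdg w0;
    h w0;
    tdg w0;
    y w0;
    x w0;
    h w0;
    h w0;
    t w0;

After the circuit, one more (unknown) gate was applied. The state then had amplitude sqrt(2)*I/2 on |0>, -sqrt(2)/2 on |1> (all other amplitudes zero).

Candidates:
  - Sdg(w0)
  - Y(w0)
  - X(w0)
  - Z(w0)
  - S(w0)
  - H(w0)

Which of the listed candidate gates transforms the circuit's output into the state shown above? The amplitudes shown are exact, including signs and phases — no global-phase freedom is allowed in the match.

The unique candidate consistent with the amplitudes is Sdg(w0).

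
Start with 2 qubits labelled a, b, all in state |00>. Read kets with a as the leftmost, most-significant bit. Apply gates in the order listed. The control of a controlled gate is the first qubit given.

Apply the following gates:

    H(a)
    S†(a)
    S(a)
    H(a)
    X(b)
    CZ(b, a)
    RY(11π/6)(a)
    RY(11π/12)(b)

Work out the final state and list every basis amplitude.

After the circuit, the state carries amplitude sqrt(4 - 2*sqrt(2))/16 + sqrt(12 - 6*sqrt(2))/16 + sqrt(6*sqrt(2) + 12)/16 + 3*sqrt(2*sqrt(2) + 4)/16 on |00>, -sqrt(6*sqrt(2) + 12)/16 - sqrt(2*sqrt(2) + 4)/16 + sqrt(12 - 6*sqrt(2))/16 + 3*sqrt(4 - 2*sqrt(2))/16 on |01>, -3*sqrt(2*sqrt(2) + 4)/16 - sqrt(12 - 6*sqrt(2))/16 + sqrt(4 - 2*sqrt(2))/16 + sqrt(6*sqrt(2) + 12)/16 on |10>, -3*sqrt(4 - 2*sqrt(2))/16 - sqrt(2*sqrt(2) + 4)/16 + sqrt(12 - 6*sqrt(2))/16 + sqrt(6*sqrt(2) + 12)/16 on |11>. Key observation: the block from step 1 through step 4 cancels to the identity and can be dropped.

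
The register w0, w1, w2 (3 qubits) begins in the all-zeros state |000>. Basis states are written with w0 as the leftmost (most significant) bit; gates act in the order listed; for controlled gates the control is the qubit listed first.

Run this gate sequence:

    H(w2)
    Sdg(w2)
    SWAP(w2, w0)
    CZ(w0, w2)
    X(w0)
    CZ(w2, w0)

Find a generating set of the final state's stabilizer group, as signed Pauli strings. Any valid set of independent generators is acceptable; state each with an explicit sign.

The final state is stabilized by the group generated by +YII, +IZI, +IIZ; other independent generating sets are equally valid.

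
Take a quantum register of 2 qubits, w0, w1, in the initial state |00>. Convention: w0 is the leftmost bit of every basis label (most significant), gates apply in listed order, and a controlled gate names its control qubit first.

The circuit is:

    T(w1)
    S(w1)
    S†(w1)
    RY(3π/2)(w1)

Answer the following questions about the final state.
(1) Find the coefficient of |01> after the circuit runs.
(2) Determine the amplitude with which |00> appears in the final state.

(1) |01> carries amplitude sqrt(2)/2 in the final state.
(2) The amplitude on |00> is -sqrt(2)/2.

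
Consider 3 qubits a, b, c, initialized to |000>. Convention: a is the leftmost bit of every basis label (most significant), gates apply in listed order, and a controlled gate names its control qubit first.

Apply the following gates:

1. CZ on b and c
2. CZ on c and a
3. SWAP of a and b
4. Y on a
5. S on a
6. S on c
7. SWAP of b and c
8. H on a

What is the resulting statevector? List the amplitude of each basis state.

The resulting statevector has amplitude -sqrt(2)/2 on |000>, sqrt(2)/2 on |100>, and 0 on every other basis state.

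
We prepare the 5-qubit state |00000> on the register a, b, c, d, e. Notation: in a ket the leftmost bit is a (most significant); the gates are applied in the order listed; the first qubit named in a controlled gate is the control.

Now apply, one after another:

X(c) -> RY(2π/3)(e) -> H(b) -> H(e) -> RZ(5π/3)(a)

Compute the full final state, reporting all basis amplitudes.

The resulting statevector has amplitude (-sqrt(3) - 1)*exp(I*pi/6)/4 on |00100>, (-1 + sqrt(3))*exp(I*pi/6)/4 on |00101>, (-sqrt(3) - 1)*exp(I*pi/6)/4 on |01100>, (-1 + sqrt(3))*exp(I*pi/6)/4 on |01101>, and 0 on every other basis state.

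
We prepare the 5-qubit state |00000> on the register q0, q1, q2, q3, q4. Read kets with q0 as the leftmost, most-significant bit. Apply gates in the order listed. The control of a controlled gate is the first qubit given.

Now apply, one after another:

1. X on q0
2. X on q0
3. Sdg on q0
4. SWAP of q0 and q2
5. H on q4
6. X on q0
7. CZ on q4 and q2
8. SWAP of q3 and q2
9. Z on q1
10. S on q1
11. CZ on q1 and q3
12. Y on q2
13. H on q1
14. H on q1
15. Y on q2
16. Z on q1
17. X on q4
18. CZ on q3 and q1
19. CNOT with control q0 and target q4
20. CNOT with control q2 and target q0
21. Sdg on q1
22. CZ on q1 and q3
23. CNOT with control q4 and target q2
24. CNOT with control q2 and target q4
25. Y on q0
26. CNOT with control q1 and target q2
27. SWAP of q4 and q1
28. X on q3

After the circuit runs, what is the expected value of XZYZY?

In the final state, XZYZY has expectation 0. Key observation: gates 12-15 undo each other exactly, leaving only the rest of the circuit to track.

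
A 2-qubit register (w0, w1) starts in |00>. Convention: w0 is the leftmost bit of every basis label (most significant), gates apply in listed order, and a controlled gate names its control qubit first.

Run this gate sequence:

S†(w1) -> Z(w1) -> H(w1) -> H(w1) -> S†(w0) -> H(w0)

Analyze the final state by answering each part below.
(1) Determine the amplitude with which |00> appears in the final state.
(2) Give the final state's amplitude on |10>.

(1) The amplitude on |00> is sqrt(2)/2. Key observation: gates 3-4 undo each other exactly, leaving only the rest of the circuit to track.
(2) The amplitude on |10> is sqrt(2)/2.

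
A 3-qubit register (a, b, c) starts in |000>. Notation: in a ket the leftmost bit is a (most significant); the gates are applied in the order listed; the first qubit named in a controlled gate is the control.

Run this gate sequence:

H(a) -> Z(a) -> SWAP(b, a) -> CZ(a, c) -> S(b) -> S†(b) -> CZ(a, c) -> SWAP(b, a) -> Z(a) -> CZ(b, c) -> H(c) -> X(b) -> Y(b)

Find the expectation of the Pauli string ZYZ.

In the final state, ZYZ has expectation 0. Key observation: the block from step 2 through step 9 cancels to the identity and can be dropped.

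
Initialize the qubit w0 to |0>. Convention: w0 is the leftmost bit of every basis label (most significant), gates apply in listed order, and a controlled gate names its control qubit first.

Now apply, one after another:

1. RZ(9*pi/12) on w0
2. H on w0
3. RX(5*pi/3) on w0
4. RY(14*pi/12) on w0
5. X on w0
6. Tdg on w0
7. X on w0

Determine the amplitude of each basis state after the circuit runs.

The resulting statevector has amplitude (-3 - sqrt(3)*I)*exp(3*I*pi/8)/4 on |0>, (sqrt(3) + I)*exp(5*I*pi/8)/4 on |1>.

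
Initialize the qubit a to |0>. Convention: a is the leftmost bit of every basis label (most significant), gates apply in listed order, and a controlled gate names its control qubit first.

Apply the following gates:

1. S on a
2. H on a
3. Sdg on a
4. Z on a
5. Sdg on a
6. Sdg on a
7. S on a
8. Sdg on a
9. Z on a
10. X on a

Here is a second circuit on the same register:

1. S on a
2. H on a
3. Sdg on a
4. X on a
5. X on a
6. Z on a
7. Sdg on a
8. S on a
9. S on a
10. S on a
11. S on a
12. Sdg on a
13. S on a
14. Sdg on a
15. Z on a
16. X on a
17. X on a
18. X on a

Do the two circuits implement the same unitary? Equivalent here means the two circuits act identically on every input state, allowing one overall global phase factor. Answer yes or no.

Yes, they are equivalent — the unitaries differ by at most a global phase.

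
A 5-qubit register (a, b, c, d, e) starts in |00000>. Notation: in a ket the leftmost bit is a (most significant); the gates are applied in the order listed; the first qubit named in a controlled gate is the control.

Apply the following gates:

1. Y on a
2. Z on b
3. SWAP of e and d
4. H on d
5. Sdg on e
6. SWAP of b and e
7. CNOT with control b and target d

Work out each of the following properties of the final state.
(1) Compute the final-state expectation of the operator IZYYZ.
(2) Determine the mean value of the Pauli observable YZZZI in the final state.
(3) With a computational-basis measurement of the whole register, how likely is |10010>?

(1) In the final state, IZYYZ has expectation 0.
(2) In the final state, YZZZI has expectation 0.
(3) Outcome |10010> occurs with probability 1/2.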